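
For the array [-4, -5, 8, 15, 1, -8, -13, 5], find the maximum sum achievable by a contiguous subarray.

Using Kadane's algorithm on [-4, -5, 8, 15, 1, -8, -13, 5]:

Scanning through the array:
Position 1 (value -5): max_ending_here = -5, max_so_far = -4
Position 2 (value 8): max_ending_here = 8, max_so_far = 8
Position 3 (value 15): max_ending_here = 23, max_so_far = 23
Position 4 (value 1): max_ending_here = 24, max_so_far = 24
Position 5 (value -8): max_ending_here = 16, max_so_far = 24
Position 6 (value -13): max_ending_here = 3, max_so_far = 24
Position 7 (value 5): max_ending_here = 8, max_so_far = 24

Maximum subarray: [8, 15, 1]
Maximum sum: 24

The maximum subarray is [8, 15, 1] with sum 24. This subarray runs from index 2 to index 4.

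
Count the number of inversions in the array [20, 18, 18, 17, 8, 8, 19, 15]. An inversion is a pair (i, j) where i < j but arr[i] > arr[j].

Finding inversions in [20, 18, 18, 17, 8, 8, 19, 15]:

(0, 1): arr[0]=20 > arr[1]=18
(0, 2): arr[0]=20 > arr[2]=18
(0, 3): arr[0]=20 > arr[3]=17
(0, 4): arr[0]=20 > arr[4]=8
(0, 5): arr[0]=20 > arr[5]=8
(0, 6): arr[0]=20 > arr[6]=19
(0, 7): arr[0]=20 > arr[7]=15
(1, 3): arr[1]=18 > arr[3]=17
(1, 4): arr[1]=18 > arr[4]=8
(1, 5): arr[1]=18 > arr[5]=8
(1, 7): arr[1]=18 > arr[7]=15
(2, 3): arr[2]=18 > arr[3]=17
(2, 4): arr[2]=18 > arr[4]=8
(2, 5): arr[2]=18 > arr[5]=8
(2, 7): arr[2]=18 > arr[7]=15
(3, 4): arr[3]=17 > arr[4]=8
(3, 5): arr[3]=17 > arr[5]=8
(3, 7): arr[3]=17 > arr[7]=15
(6, 7): arr[6]=19 > arr[7]=15

Total inversions: 19

The array has 19 inversion(s): (0,1), (0,2), (0,3), (0,4), (0,5), (0,6), (0,7), (1,3), (1,4), (1,5), (1,7), (2,3), (2,4), (2,5), (2,7), (3,4), (3,5), (3,7), (6,7). Each pair (i,j) satisfies i < j and arr[i] > arr[j].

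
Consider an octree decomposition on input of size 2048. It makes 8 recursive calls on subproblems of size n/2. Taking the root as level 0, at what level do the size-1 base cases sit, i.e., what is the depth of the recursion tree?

For divide and conquer with division factor 2:

Problem sizes at each level:
Level 0: 2048
Level 1: 1024
Level 2: 512
Level 3: 256
Level 4: 128
Level 5: 64
Level 6: 32
Level 7: 16
Level 8: 8
Level 9: 4
Level 10: 2
Level 11: 1

The root is level 0 and the size-1 base case is level 11 (the tree spans levels 0 through 11, i.e. 12 levels counting the root), so the depth is the number of divisions: log_2(2048) = 11

The recursion tree depth is log_2(2048) = 11. At each level, the problem size is divided by 2, so it takes 11 divisions to reduce to a base case of size 1. The algorithm makes 8 recursive calls at each level.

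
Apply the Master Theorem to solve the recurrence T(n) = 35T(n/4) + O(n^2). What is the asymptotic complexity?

Master Theorem for T(n) = 35T(n/4) + O(n^2):

a = 35, b = 4, c = 2
log_b(a) = log_4(35) = 2.5646

Case 1: c = 2 < log_4(35) = 2.5646
T(n) = O(n^(log_4 35))

For T(n) = 35T(n/4) + O(n^2): log_4(35) = 2.5646. This is Case 1 of the Master Theorem (c < log_b(a), work dominated by leaves), giving O(n^(log_4 35)).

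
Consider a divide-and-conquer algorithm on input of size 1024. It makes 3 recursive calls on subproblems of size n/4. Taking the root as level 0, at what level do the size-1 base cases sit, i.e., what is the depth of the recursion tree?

For divide and conquer with division factor 4:

Problem sizes at each level:
Level 0: 1024
Level 1: 256
Level 2: 64
Level 3: 16
Level 4: 4
Level 5: 1

The root is level 0 and the size-1 base case is level 5 (the tree spans levels 0 through 5, i.e. 6 levels counting the root), so the depth is the number of divisions: log_4(1024) = 5

The recursion tree depth is log_4(1024) = 5. At each level, the problem size is divided by 4, so it takes 5 divisions to reduce to a base case of size 1. The algorithm makes 3 recursive calls at each level.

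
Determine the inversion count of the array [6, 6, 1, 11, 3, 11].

Finding inversions in [6, 6, 1, 11, 3, 11]:

(0, 2): arr[0]=6 > arr[2]=1
(0, 4): arr[0]=6 > arr[4]=3
(1, 2): arr[1]=6 > arr[2]=1
(1, 4): arr[1]=6 > arr[4]=3
(3, 4): arr[3]=11 > arr[4]=3

Total inversions: 5

The array has 5 inversion(s): (0,2), (0,4), (1,2), (1,4), (3,4). Each pair (i,j) satisfies i < j and arr[i] > arr[j].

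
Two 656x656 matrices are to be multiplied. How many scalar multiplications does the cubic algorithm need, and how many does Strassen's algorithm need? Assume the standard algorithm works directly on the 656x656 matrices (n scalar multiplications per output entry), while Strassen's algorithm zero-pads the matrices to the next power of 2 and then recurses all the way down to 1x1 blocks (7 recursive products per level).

Matrix multiplication for 656x656 matrices:

Strassen's algorithm requires power-of-2 dimensions. Pad 656x656 to 1024x1024 (next power of 2).

Standard algorithm: 656^3 = 282300416 multiplications
Strassen's algorithm: 7^(log2(1024)) = 7^10 = 282475249 multiplications
Difference: 282300416 - 282475249 = -174833 (Strassen uses MORE here due to padding overhead — for small or just-over-power-of-2 n, padding can outweigh the per-level savings)

Standard: 282300416 multiplications (656^3). Strassen: 282475249 multiplications (7^10, after padding to 1024x1024). Strassen reduces 8 recursive multiplications to 7 at each level.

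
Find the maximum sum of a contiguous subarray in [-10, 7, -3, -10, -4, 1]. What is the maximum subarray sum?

Using Kadane's algorithm on [-10, 7, -3, -10, -4, 1]:

Scanning through the array:
Position 1 (value 7): max_ending_here = 7, max_so_far = 7
Position 2 (value -3): max_ending_here = 4, max_so_far = 7
Position 3 (value -10): max_ending_here = -6, max_so_far = 7
Position 4 (value -4): max_ending_here = -4, max_so_far = 7
Position 5 (value 1): max_ending_here = 1, max_so_far = 7

Maximum subarray: [7]
Maximum sum: 7

The maximum subarray is [7] with sum 7. This subarray runs from index 1 to index 1.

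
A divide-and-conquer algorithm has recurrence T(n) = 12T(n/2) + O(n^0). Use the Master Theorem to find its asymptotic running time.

Master Theorem for T(n) = 12T(n/2) + O(n^0):

a = 12, b = 2, c = 0
log_b(a) = log_2(12) = 3.5850

Case 1: c = 0 < log_2(12) = 3.5850
T(n) = O(n^(log_2 12))

For T(n) = 12T(n/2) + O(n^0): log_2(12) = 3.5850. This is Case 1 of the Master Theorem (c < log_b(a), work dominated by leaves), giving O(n^(log_2 12)).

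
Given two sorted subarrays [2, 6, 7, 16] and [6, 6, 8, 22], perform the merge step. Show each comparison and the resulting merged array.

Merging process:

Compare 2 vs 6: take 2 from left. Merged: [2]
Compare 6 vs 6: take 6 from left. Merged: [2, 6]
Compare 7 vs 6: take 6 from right. Merged: [2, 6, 6]
Compare 7 vs 6: take 6 from right. Merged: [2, 6, 6, 6]
Compare 7 vs 8: take 7 from left. Merged: [2, 6, 6, 6, 7]
Compare 16 vs 8: take 8 from right. Merged: [2, 6, 6, 6, 7, 8]
Compare 16 vs 22: take 16 from left. Merged: [2, 6, 6, 6, 7, 8, 16]
Append remaining from right: [22]. Merged: [2, 6, 6, 6, 7, 8, 16, 22]

Final merged array: [2, 6, 6, 6, 7, 8, 16, 22]
Total comparisons: 7

The merged array is [2, 6, 6, 6, 7, 8, 16, 22], requiring 7 comparisons. The merge step runs in O(n) time where n is the total number of elements.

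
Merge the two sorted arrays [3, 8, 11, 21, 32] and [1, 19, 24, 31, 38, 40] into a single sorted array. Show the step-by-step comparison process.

Merging process:

Compare 3 vs 1: take 1 from right. Merged: [1]
Compare 3 vs 19: take 3 from left. Merged: [1, 3]
Compare 8 vs 19: take 8 from left. Merged: [1, 3, 8]
Compare 11 vs 19: take 11 from left. Merged: [1, 3, 8, 11]
Compare 21 vs 19: take 19 from right. Merged: [1, 3, 8, 11, 19]
Compare 21 vs 24: take 21 from left. Merged: [1, 3, 8, 11, 19, 21]
Compare 32 vs 24: take 24 from right. Merged: [1, 3, 8, 11, 19, 21, 24]
Compare 32 vs 31: take 31 from right. Merged: [1, 3, 8, 11, 19, 21, 24, 31]
Compare 32 vs 38: take 32 from left. Merged: [1, 3, 8, 11, 19, 21, 24, 31, 32]
Append remaining from right: [38, 40]. Merged: [1, 3, 8, 11, 19, 21, 24, 31, 32, 38, 40]

Final merged array: [1, 3, 8, 11, 19, 21, 24, 31, 32, 38, 40]
Total comparisons: 9

The merged array is [1, 3, 8, 11, 19, 21, 24, 31, 32, 38, 40], requiring 9 comparisons. The merge step runs in O(n) time where n is the total number of elements.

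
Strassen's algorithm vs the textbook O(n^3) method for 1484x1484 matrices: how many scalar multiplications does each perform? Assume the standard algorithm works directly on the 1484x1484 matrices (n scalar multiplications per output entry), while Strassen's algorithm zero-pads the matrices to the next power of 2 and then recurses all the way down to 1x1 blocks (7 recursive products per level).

Matrix multiplication for 1484x1484 matrices:

Strassen's algorithm requires power-of-2 dimensions. Pad 1484x1484 to 2048x2048 (next power of 2).

Standard algorithm: 1484^3 = 3268147904 multiplications
Strassen's algorithm: 7^(log2(2048)) = 7^11 = 1977326743 multiplications
Savings: 3268147904 - 1977326743 = 1290821161 multiplications

Standard: 3268147904 multiplications (1484^3). Strassen: 1977326743 multiplications (7^11, after padding to 2048x2048). Strassen reduces 8 recursive multiplications to 7 at each level.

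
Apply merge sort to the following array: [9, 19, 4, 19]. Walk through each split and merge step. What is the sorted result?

Merge sort trace:

Split: [9, 19, 4, 19] -> [9, 19] and [4, 19]
  Split: [9, 19] -> [9] and [19]
  Merge: [9] + [19] -> [9, 19]
  Split: [4, 19] -> [4] and [19]
  Merge: [4] + [19] -> [4, 19]
Merge: [9, 19] + [4, 19] -> [4, 9, 19, 19]

Final sorted array: [4, 9, 19, 19]

The merge sort proceeds by recursively splitting the array and merging sorted halves.
After all merges, the sorted array is [4, 9, 19, 19].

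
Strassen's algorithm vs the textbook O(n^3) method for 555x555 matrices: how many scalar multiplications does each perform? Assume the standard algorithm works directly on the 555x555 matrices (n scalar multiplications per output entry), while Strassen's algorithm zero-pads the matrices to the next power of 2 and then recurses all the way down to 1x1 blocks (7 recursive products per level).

Matrix multiplication for 555x555 matrices:

Strassen's algorithm requires power-of-2 dimensions. Pad 555x555 to 1024x1024 (next power of 2).

Standard algorithm: 555^3 = 170953875 multiplications
Strassen's algorithm: 7^(log2(1024)) = 7^10 = 282475249 multiplications
Difference: 170953875 - 282475249 = -111521374 (Strassen uses MORE here due to padding overhead — for small or just-over-power-of-2 n, padding can outweigh the per-level savings)

Standard: 170953875 multiplications (555^3). Strassen: 282475249 multiplications (7^10, after padding to 1024x1024). Strassen reduces 8 recursive multiplications to 7 at each level.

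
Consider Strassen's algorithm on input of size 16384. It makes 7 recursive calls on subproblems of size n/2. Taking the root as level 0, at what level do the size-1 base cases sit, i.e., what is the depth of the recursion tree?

For divide and conquer with division factor 2:

Problem sizes at each level:
Level 0: 16384
Level 1: 8192
Level 2: 4096
Level 3: 2048
Level 4: 1024
Level 5: 512
Level 6: 256
Level 7: 128
Level 8: 64
Level 9: 32
Level 10: 16
Level 11: 8
Level 12: 4
Level 13: 2
Level 14: 1

The root is level 0 and the size-1 base case is level 14 (the tree spans levels 0 through 14, i.e. 15 levels counting the root), so the depth is the number of divisions: log_2(16384) = 14

The recursion tree depth is log_2(16384) = 14. At each level, the problem size is divided by 2, so it takes 14 divisions to reduce to a base case of size 1. The algorithm makes 7 recursive calls at each level.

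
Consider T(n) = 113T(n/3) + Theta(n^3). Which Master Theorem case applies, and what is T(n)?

Master Theorem for T(n) = 113T(n/3) + O(n^3):

a = 113, b = 3, c = 3
log_b(a) = log_3(113) = 4.3031

Case 1: c = 3 < log_3(113) = 4.3031
T(n) = O(n^(log_3 113))

For T(n) = 113T(n/3) + O(n^3): log_3(113) = 4.3031. This is Case 1 of the Master Theorem (c < log_b(a), work dominated by leaves), giving O(n^(log_3 113)).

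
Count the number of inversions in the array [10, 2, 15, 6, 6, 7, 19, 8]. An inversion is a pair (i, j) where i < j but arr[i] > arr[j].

Finding inversions in [10, 2, 15, 6, 6, 7, 19, 8]:

(0, 1): arr[0]=10 > arr[1]=2
(0, 3): arr[0]=10 > arr[3]=6
(0, 4): arr[0]=10 > arr[4]=6
(0, 5): arr[0]=10 > arr[5]=7
(0, 7): arr[0]=10 > arr[7]=8
(2, 3): arr[2]=15 > arr[3]=6
(2, 4): arr[2]=15 > arr[4]=6
(2, 5): arr[2]=15 > arr[5]=7
(2, 7): arr[2]=15 > arr[7]=8
(6, 7): arr[6]=19 > arr[7]=8

Total inversions: 10

The array has 10 inversion(s): (0,1), (0,3), (0,4), (0,5), (0,7), (2,3), (2,4), (2,5), (2,7), (6,7). Each pair (i,j) satisfies i < j and arr[i] > arr[j].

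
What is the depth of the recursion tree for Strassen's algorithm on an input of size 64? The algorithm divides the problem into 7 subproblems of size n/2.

For divide and conquer with division factor 2:

Problem sizes at each level:
Level 0: 64
Level 1: 32
Level 2: 16
Level 3: 8
Level 4: 4
Level 5: 2
Level 6: 1

The root is level 0 and the size-1 base case is level 6 (the tree spans levels 0 through 6, i.e. 7 levels counting the root), so the depth is the number of divisions: log_2(64) = 6

The recursion tree depth is log_2(64) = 6. At each level, the problem size is divided by 2, so it takes 6 divisions to reduce to a base case of size 1. The algorithm makes 7 recursive calls at each level.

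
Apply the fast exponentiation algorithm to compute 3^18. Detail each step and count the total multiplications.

Computing 3^18 by squaring (build up from 3^1; each line after the first costs one multiplication):

3^1 = 3
3^2 = (3^1)^2 = 3^2 = 9
3^4 = (3^2)^2 = 9^2 = 81
3^8 = (3^4)^2 = 81^2 = 6561
3^9 = 3 * 3^8 = 3 * 6561 = 19683
3^18 = (3^9)^2 = 19683^2 = 387420489

Result: 387420489
Multiplications needed: 5 (5 lines after 3^1)

3^18 = 387420489. Using exponentiation by squaring, this requires 5 multiplications. The key idea: if the exponent is even, square the half-power; if odd, multiply by the base once.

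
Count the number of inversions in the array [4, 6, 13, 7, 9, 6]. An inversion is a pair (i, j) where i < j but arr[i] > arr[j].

Finding inversions in [4, 6, 13, 7, 9, 6]:

(2, 3): arr[2]=13 > arr[3]=7
(2, 4): arr[2]=13 > arr[4]=9
(2, 5): arr[2]=13 > arr[5]=6
(3, 5): arr[3]=7 > arr[5]=6
(4, 5): arr[4]=9 > arr[5]=6

Total inversions: 5

The array has 5 inversion(s): (2,3), (2,4), (2,5), (3,5), (4,5). Each pair (i,j) satisfies i < j and arr[i] > arr[j].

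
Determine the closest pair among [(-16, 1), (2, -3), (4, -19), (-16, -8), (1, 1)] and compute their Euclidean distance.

Computing all pairwise distances among 5 points:

d((-16, 1), (2, -3)) = 18.4391
d((-16, 1), (4, -19)) = 28.2843
d((-16, 1), (-16, -8)) = 9.0
d((-16, 1), (1, 1)) = 17.0
d((2, -3), (4, -19)) = 16.1245
d((2, -3), (-16, -8)) = 18.6815
d((2, -3), (1, 1)) = 4.1231 <-- minimum
d((4, -19), (-16, -8)) = 22.8254
d((4, -19), (1, 1)) = 20.2237
d((-16, -8), (1, 1)) = 19.2354

Closest pair: (2, -3) and (1, 1) with distance 4.1231

The closest pair is (2, -3) and (1, 1) with Euclidean distance 4.1231. For 5 points, brute-force pairwise comparison is shown above. For large n, the divide-and-conquer algorithm (sort by x, recurse on halves, check the dividing strip) achieves O(n log n).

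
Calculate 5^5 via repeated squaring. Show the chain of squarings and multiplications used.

Computing 5^5 by squaring (build up from 5^1; each line after the first costs one multiplication):

5^1 = 5
5^2 = (5^1)^2 = 5^2 = 25
5^4 = (5^2)^2 = 25^2 = 625
5^5 = 5 * 5^4 = 5 * 625 = 3125

Result: 3125
Multiplications needed: 3 (3 lines after 5^1)

5^5 = 3125. Using exponentiation by squaring, this requires 3 multiplications. The key idea: if the exponent is even, square the half-power; if odd, multiply by the base once.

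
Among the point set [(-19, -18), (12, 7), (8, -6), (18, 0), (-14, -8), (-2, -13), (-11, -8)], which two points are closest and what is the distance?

Computing all pairwise distances among 7 points:

d((-19, -18), (12, 7)) = 39.8246
d((-19, -18), (8, -6)) = 29.5466
d((-19, -18), (18, 0)) = 41.1461
d((-19, -18), (-14, -8)) = 11.1803
d((-19, -18), (-2, -13)) = 17.72
d((-19, -18), (-11, -8)) = 12.8062
d((12, 7), (8, -6)) = 13.6015
d((12, 7), (18, 0)) = 9.2195
d((12, 7), (-14, -8)) = 30.0167
d((12, 7), (-2, -13)) = 24.4131
d((12, 7), (-11, -8)) = 27.4591
d((8, -6), (18, 0)) = 11.6619
d((8, -6), (-14, -8)) = 22.0907
d((8, -6), (-2, -13)) = 12.2066
d((8, -6), (-11, -8)) = 19.105
d((18, 0), (-14, -8)) = 32.9848
d((18, 0), (-2, -13)) = 23.8537
d((18, 0), (-11, -8)) = 30.0832
d((-14, -8), (-2, -13)) = 13.0
d((-14, -8), (-11, -8)) = 3.0 <-- minimum
d((-2, -13), (-11, -8)) = 10.2956

Closest pair: (-14, -8) and (-11, -8) with distance 3.0

The closest pair is (-14, -8) and (-11, -8) with Euclidean distance 3.0. For 7 points, brute-force pairwise comparison is shown above. For large n, the divide-and-conquer algorithm (sort by x, recurse on halves, check the dividing strip) achieves O(n log n).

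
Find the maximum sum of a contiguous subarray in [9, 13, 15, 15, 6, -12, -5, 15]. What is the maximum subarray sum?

Using Kadane's algorithm on [9, 13, 15, 15, 6, -12, -5, 15]:

Scanning through the array:
Position 1 (value 13): max_ending_here = 22, max_so_far = 22
Position 2 (value 15): max_ending_here = 37, max_so_far = 37
Position 3 (value 15): max_ending_here = 52, max_so_far = 52
Position 4 (value 6): max_ending_here = 58, max_so_far = 58
Position 5 (value -12): max_ending_here = 46, max_so_far = 58
Position 6 (value -5): max_ending_here = 41, max_so_far = 58
Position 7 (value 15): max_ending_here = 56, max_so_far = 58

Maximum subarray: [9, 13, 15, 15, 6]
Maximum sum: 58

The maximum subarray is [9, 13, 15, 15, 6] with sum 58. This subarray runs from index 0 to index 4.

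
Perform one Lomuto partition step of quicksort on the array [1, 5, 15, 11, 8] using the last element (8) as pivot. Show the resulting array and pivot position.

Lomuto partition with pivot = 8:

Initial array: [1, 5, 15, 11, 8]

arr[0]=1 <= 8: swap with position 0, array becomes [1, 5, 15, 11, 8]
arr[1]=5 <= 8: swap with position 1, array becomes [1, 5, 15, 11, 8]
arr[2]=15 > 8: no swap
arr[3]=11 > 8: no swap

Place pivot at position 2: [1, 5, 8, 11, 15]
Pivot position: 2

After partitioning with pivot 8, the array becomes [1, 5, 8, 11, 15]. The pivot is placed at index 2. All elements to the left of the pivot are <= 8, and all elements to the right are > 8.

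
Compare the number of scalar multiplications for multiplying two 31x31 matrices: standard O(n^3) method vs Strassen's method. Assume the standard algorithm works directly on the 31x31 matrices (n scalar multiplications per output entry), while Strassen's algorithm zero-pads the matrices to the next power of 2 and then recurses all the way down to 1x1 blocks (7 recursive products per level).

Matrix multiplication for 31x31 matrices:

Strassen's algorithm requires power-of-2 dimensions. Pad 31x31 to 32x32 (next power of 2).

Standard algorithm: 31^3 = 29791 multiplications
Strassen's algorithm: 7^(log2(32)) = 7^5 = 16807 multiplications
Savings: 29791 - 16807 = 12984 multiplications

Standard: 29791 multiplications (31^3). Strassen: 16807 multiplications (7^5, after padding to 32x32). Strassen reduces 8 recursive multiplications to 7 at each level.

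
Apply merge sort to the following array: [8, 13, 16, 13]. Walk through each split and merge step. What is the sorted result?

Merge sort trace:

Split: [8, 13, 16, 13] -> [8, 13] and [16, 13]
  Split: [8, 13] -> [8] and [13]
  Merge: [8] + [13] -> [8, 13]
  Split: [16, 13] -> [16] and [13]
  Merge: [16] + [13] -> [13, 16]
Merge: [8, 13] + [13, 16] -> [8, 13, 13, 16]

Final sorted array: [8, 13, 13, 16]

The merge sort proceeds by recursively splitting the array and merging sorted halves.
After all merges, the sorted array is [8, 13, 13, 16].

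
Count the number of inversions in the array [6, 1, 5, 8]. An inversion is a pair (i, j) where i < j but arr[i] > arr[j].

Finding inversions in [6, 1, 5, 8]:

(0, 1): arr[0]=6 > arr[1]=1
(0, 2): arr[0]=6 > arr[2]=5

Total inversions: 2

The array has 2 inversion(s): (0,1), (0,2). Each pair (i,j) satisfies i < j and arr[i] > arr[j].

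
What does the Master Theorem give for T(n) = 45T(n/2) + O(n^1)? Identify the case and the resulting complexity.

Master Theorem for T(n) = 45T(n/2) + O(n^1):

a = 45, b = 2, c = 1
log_b(a) = log_2(45) = 5.4919

Case 1: c = 1 < log_2(45) = 5.4919
T(n) = O(n^(log_2 45))

For T(n) = 45T(n/2) + O(n^1): log_2(45) = 5.4919. This is Case 1 of the Master Theorem (c < log_b(a), work dominated by leaves), giving O(n^(log_2 45)).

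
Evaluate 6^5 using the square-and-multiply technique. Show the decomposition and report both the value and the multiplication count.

Computing 6^5 by squaring (build up from 6^1; each line after the first costs one multiplication):

6^1 = 6
6^2 = (6^1)^2 = 6^2 = 36
6^4 = (6^2)^2 = 36^2 = 1296
6^5 = 6 * 6^4 = 6 * 1296 = 7776

Result: 7776
Multiplications needed: 3 (3 lines after 6^1)

6^5 = 7776. Using exponentiation by squaring, this requires 3 multiplications. The key idea: if the exponent is even, square the half-power; if odd, multiply by the base once.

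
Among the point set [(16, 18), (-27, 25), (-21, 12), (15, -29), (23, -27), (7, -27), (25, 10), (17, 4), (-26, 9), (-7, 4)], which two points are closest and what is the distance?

Computing all pairwise distances among 10 points:

d((16, 18), (-27, 25)) = 43.566
d((16, 18), (-21, 12)) = 37.4833
d((16, 18), (15, -29)) = 47.0106
d((16, 18), (23, -27)) = 45.5412
d((16, 18), (7, -27)) = 45.8912
d((16, 18), (25, 10)) = 12.0416
d((16, 18), (17, 4)) = 14.0357
d((16, 18), (-26, 9)) = 42.9535
d((16, 18), (-7, 4)) = 26.9258
d((-27, 25), (-21, 12)) = 14.3178
d((-27, 25), (15, -29)) = 68.4105
d((-27, 25), (23, -27)) = 72.1388
d((-27, 25), (7, -27)) = 62.1289
d((-27, 25), (25, 10)) = 54.1202
d((-27, 25), (17, 4)) = 48.7545
d((-27, 25), (-26, 9)) = 16.0312
d((-27, 25), (-7, 4)) = 29.0
d((-21, 12), (15, -29)) = 54.5619
d((-21, 12), (23, -27)) = 58.7963
d((-21, 12), (7, -27)) = 48.0104
d((-21, 12), (25, 10)) = 46.0435
d((-21, 12), (17, 4)) = 38.833
d((-21, 12), (-26, 9)) = 5.831 <-- minimum
d((-21, 12), (-7, 4)) = 16.1245
d((15, -29), (23, -27)) = 8.2462
d((15, -29), (7, -27)) = 8.2462
d((15, -29), (25, 10)) = 40.2616
d((15, -29), (17, 4)) = 33.0606
d((15, -29), (-26, 9)) = 55.9017
d((15, -29), (-7, 4)) = 39.6611
d((23, -27), (7, -27)) = 16.0
d((23, -27), (25, 10)) = 37.054
d((23, -27), (17, 4)) = 31.5753
d((23, -27), (-26, 9)) = 60.803
d((23, -27), (-7, 4)) = 43.1393
d((7, -27), (25, 10)) = 41.1461
d((7, -27), (17, 4)) = 32.573
d((7, -27), (-26, 9)) = 48.8365
d((7, -27), (-7, 4)) = 34.0147
d((25, 10), (17, 4)) = 10.0
d((25, 10), (-26, 9)) = 51.0098
d((25, 10), (-7, 4)) = 32.5576
d((17, 4), (-26, 9)) = 43.2897
d((17, 4), (-7, 4)) = 24.0
d((-26, 9), (-7, 4)) = 19.6469

Closest pair: (-21, 12) and (-26, 9) with distance 5.831

The closest pair is (-21, 12) and (-26, 9) with Euclidean distance 5.831. For 10 points, brute-force pairwise comparison is shown above. For large n, the divide-and-conquer algorithm (sort by x, recurse on halves, check the dividing strip) achieves O(n log n).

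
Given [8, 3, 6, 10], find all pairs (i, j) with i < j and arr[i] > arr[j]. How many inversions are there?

Finding inversions in [8, 3, 6, 10]:

(0, 1): arr[0]=8 > arr[1]=3
(0, 2): arr[0]=8 > arr[2]=6

Total inversions: 2

The array has 2 inversion(s): (0,1), (0,2). Each pair (i,j) satisfies i < j and arr[i] > arr[j].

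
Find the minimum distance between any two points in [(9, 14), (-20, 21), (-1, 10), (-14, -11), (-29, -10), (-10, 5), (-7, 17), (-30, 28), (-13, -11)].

Computing all pairwise distances among 9 points:

d((9, 14), (-20, 21)) = 29.8329
d((9, 14), (-1, 10)) = 10.7703
d((9, 14), (-14, -11)) = 33.9706
d((9, 14), (-29, -10)) = 44.9444
d((9, 14), (-10, 5)) = 21.0238
d((9, 14), (-7, 17)) = 16.2788
d((9, 14), (-30, 28)) = 41.4367
d((9, 14), (-13, -11)) = 33.3017
d((-20, 21), (-1, 10)) = 21.9545
d((-20, 21), (-14, -11)) = 32.5576
d((-20, 21), (-29, -10)) = 32.28
d((-20, 21), (-10, 5)) = 18.868
d((-20, 21), (-7, 17)) = 13.6015
d((-20, 21), (-30, 28)) = 12.2066
d((-20, 21), (-13, -11)) = 32.7567
d((-1, 10), (-14, -11)) = 24.6982
d((-1, 10), (-29, -10)) = 34.4093
d((-1, 10), (-10, 5)) = 10.2956
d((-1, 10), (-7, 17)) = 9.2195
d((-1, 10), (-30, 28)) = 34.1321
d((-1, 10), (-13, -11)) = 24.1868
d((-14, -11), (-29, -10)) = 15.0333
d((-14, -11), (-10, 5)) = 16.4924
d((-14, -11), (-7, 17)) = 28.8617
d((-14, -11), (-30, 28)) = 42.1545
d((-14, -11), (-13, -11)) = 1.0 <-- minimum
d((-29, -10), (-10, 5)) = 24.2074
d((-29, -10), (-7, 17)) = 34.8281
d((-29, -10), (-30, 28)) = 38.0132
d((-29, -10), (-13, -11)) = 16.0312
d((-10, 5), (-7, 17)) = 12.3693
d((-10, 5), (-30, 28)) = 30.4795
d((-10, 5), (-13, -11)) = 16.2788
d((-7, 17), (-30, 28)) = 25.4951
d((-7, 17), (-13, -11)) = 28.6356
d((-30, 28), (-13, -11)) = 42.5441

Closest pair: (-14, -11) and (-13, -11) with distance 1.0

The closest pair is (-14, -11) and (-13, -11) with Euclidean distance 1.0. For 9 points, brute-force pairwise comparison is shown above. For large n, the divide-and-conquer algorithm (sort by x, recurse on halves, check the dividing strip) achieves O(n log n).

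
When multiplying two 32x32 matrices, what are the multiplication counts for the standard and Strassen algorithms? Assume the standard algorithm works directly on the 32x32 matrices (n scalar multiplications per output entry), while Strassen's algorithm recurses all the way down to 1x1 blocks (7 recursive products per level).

Matrix multiplication for 32x32 matrices:

Standard algorithm: 32^3 = 32768 multiplications
Strassen's algorithm: 7^(log2(32)) = 7^5 = 16807 multiplications
Savings: 32768 - 16807 = 15961 multiplications

Standard: 32768 multiplications (32^3). Strassen: 16807 multiplications (7^5). Strassen reduces 8 recursive multiplications to 7 at each level.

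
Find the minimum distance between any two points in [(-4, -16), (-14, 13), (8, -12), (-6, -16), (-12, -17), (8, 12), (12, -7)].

Computing all pairwise distances among 7 points:

d((-4, -16), (-14, 13)) = 30.6757
d((-4, -16), (8, -12)) = 12.6491
d((-4, -16), (-6, -16)) = 2.0 <-- minimum
d((-4, -16), (-12, -17)) = 8.0623
d((-4, -16), (8, 12)) = 30.4631
d((-4, -16), (12, -7)) = 18.3576
d((-14, 13), (8, -12)) = 33.3017
d((-14, 13), (-6, -16)) = 30.0832
d((-14, 13), (-12, -17)) = 30.0666
d((-14, 13), (8, 12)) = 22.0227
d((-14, 13), (12, -7)) = 32.8024
d((8, -12), (-6, -16)) = 14.5602
d((8, -12), (-12, -17)) = 20.6155
d((8, -12), (8, 12)) = 24.0
d((8, -12), (12, -7)) = 6.4031
d((-6, -16), (-12, -17)) = 6.0828
d((-6, -16), (8, 12)) = 31.305
d((-6, -16), (12, -7)) = 20.1246
d((-12, -17), (8, 12)) = 35.2278
d((-12, -17), (12, -7)) = 26.0
d((8, 12), (12, -7)) = 19.4165

Closest pair: (-4, -16) and (-6, -16) with distance 2.0

The closest pair is (-4, -16) and (-6, -16) with Euclidean distance 2.0. For 7 points, brute-force pairwise comparison is shown above. For large n, the divide-and-conquer algorithm (sort by x, recurse on halves, check the dividing strip) achieves O(n log n).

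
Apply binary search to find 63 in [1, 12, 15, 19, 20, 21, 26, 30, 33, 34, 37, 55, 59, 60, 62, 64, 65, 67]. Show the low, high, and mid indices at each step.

Binary search for 63 in [1, 12, 15, 19, 20, 21, 26, 30, 33, 34, 37, 55, 59, 60, 62, 64, 65, 67]:

lo=0, hi=17, mid=8, arr[mid]=33 -> 33 < 63, search right half
lo=9, hi=17, mid=13, arr[mid]=60 -> 60 < 63, search right half
lo=14, hi=17, mid=15, arr[mid]=64 -> 64 > 63, search left half
lo=14, hi=14, mid=14, arr[mid]=62 -> 62 < 63, search right half
lo=15 > hi=14, target 63 not found

Binary search determines that 63 is not in the array after 4 comparisons. The search space was exhausted without finding the target.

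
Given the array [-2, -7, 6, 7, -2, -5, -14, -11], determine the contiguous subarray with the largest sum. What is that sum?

Using Kadane's algorithm on [-2, -7, 6, 7, -2, -5, -14, -11]:

Scanning through the array:
Position 1 (value -7): max_ending_here = -7, max_so_far = -2
Position 2 (value 6): max_ending_here = 6, max_so_far = 6
Position 3 (value 7): max_ending_here = 13, max_so_far = 13
Position 4 (value -2): max_ending_here = 11, max_so_far = 13
Position 5 (value -5): max_ending_here = 6, max_so_far = 13
Position 6 (value -14): max_ending_here = -8, max_so_far = 13
Position 7 (value -11): max_ending_here = -11, max_so_far = 13

Maximum subarray: [6, 7]
Maximum sum: 13

The maximum subarray is [6, 7] with sum 13. This subarray runs from index 2 to index 3.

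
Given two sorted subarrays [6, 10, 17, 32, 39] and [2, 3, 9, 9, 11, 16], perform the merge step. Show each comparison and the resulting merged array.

Merging process:

Compare 6 vs 2: take 2 from right. Merged: [2]
Compare 6 vs 3: take 3 from right. Merged: [2, 3]
Compare 6 vs 9: take 6 from left. Merged: [2, 3, 6]
Compare 10 vs 9: take 9 from right. Merged: [2, 3, 6, 9]
Compare 10 vs 9: take 9 from right. Merged: [2, 3, 6, 9, 9]
Compare 10 vs 11: take 10 from left. Merged: [2, 3, 6, 9, 9, 10]
Compare 17 vs 11: take 11 from right. Merged: [2, 3, 6, 9, 9, 10, 11]
Compare 17 vs 16: take 16 from right. Merged: [2, 3, 6, 9, 9, 10, 11, 16]
Append remaining from left: [17, 32, 39]. Merged: [2, 3, 6, 9, 9, 10, 11, 16, 17, 32, 39]

Final merged array: [2, 3, 6, 9, 9, 10, 11, 16, 17, 32, 39]
Total comparisons: 8

The merged array is [2, 3, 6, 9, 9, 10, 11, 16, 17, 32, 39], requiring 8 comparisons. The merge step runs in O(n) time where n is the total number of elements.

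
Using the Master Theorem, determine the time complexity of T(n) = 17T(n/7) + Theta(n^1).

Master Theorem for T(n) = 17T(n/7) + O(n^1):

a = 17, b = 7, c = 1
log_b(a) = log_7(17) = 1.4560

Case 1: c = 1 < log_7(17) = 1.4560
T(n) = O(n^(log_7 17))

For T(n) = 17T(n/7) + O(n^1): log_7(17) = 1.4560. This is Case 1 of the Master Theorem (c < log_b(a), work dominated by leaves), giving O(n^(log_7 17)).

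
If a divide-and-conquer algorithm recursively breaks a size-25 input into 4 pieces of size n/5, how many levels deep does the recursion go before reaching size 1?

For divide and conquer with division factor 5:

Problem sizes at each level:
Level 0: 25
Level 1: 5
Level 2: 1

The root is level 0 and the size-1 base case is level 2 (the tree spans levels 0 through 2, i.e. 3 levels counting the root), so the depth is the number of divisions: log_5(25) = 2

The recursion tree depth is log_5(25) = 2. At each level, the problem size is divided by 5, so it takes 2 divisions to reduce to a base case of size 1. The algorithm makes 4 recursive calls at each level.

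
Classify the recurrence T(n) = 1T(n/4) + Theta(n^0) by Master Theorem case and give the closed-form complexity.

Master Theorem for T(n) = 1T(n/4) + O(n^0):

a = 1, b = 4, c = 0
log_b(a) = log_4(1) = 0.0000

Case 2: c = 0 = log_4(1) = 0.0000
T(n) = O(n^0 log n) = O(log n)

For T(n) = 1T(n/4) + O(n^0): log_4(1) = 0.0000. This is Case 2 of the Master Theorem (c = log_b(a), equal work at all levels), giving O(log n).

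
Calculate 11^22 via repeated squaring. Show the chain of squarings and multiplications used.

Computing 11^22 by squaring (build up from 11^1; each line after the first costs one multiplication):

11^1 = 11
11^2 = (11^1)^2 = 11^2 = 121
11^4 = (11^2)^2 = 121^2 = 14641
11^5 = 11 * 11^4 = 11 * 14641 = 161051
11^10 = (11^5)^2 = 161051^2 = 25937424601
11^11 = 11 * 11^10 = 11 * 25937424601 = 285311670611
11^22 = (11^11)^2 = 285311670611^2 = 81402749386839761113321

Result: 81402749386839761113321
Multiplications needed: 6 (6 lines after 11^1)

11^22 = 81402749386839761113321. Using exponentiation by squaring, this requires 6 multiplications. The key idea: if the exponent is even, square the half-power; if odd, multiply by the base once.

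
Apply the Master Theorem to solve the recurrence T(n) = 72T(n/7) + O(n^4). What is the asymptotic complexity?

Master Theorem for T(n) = 72T(n/7) + O(n^4):

a = 72, b = 7, c = 4
log_b(a) = log_7(72) = 2.1978

Case 3: c = 4 > log_7(72) = 2.1978
T(n) = O(n^4) = O(n^4)

For T(n) = 72T(n/7) + O(n^4): log_7(72) = 2.1978. This is Case 3 of the Master Theorem (c > log_b(a), work dominated by root), giving O(n^4).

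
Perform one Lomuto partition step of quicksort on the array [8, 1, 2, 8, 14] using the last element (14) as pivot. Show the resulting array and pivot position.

Lomuto partition with pivot = 14:

Initial array: [8, 1, 2, 8, 14]

arr[0]=8 <= 14: swap with position 0, array becomes [8, 1, 2, 8, 14]
arr[1]=1 <= 14: swap with position 1, array becomes [8, 1, 2, 8, 14]
arr[2]=2 <= 14: swap with position 2, array becomes [8, 1, 2, 8, 14]
arr[3]=8 <= 14: swap with position 3, array becomes [8, 1, 2, 8, 14]

Place pivot at position 4: [8, 1, 2, 8, 14]
Pivot position: 4

After partitioning with pivot 14, the array becomes [8, 1, 2, 8, 14]. The pivot is placed at index 4. All elements to the left of the pivot are <= 14, and all elements to the right are > 14.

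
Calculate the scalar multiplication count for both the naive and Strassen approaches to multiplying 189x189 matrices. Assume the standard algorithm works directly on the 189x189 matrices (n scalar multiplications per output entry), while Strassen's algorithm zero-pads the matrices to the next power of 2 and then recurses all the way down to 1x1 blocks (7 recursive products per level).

Matrix multiplication for 189x189 matrices:

Strassen's algorithm requires power-of-2 dimensions. Pad 189x189 to 256x256 (next power of 2).

Standard algorithm: 189^3 = 6751269 multiplications
Strassen's algorithm: 7^(log2(256)) = 7^8 = 5764801 multiplications
Savings: 6751269 - 5764801 = 986468 multiplications

Standard: 6751269 multiplications (189^3). Strassen: 5764801 multiplications (7^8, after padding to 256x256). Strassen reduces 8 recursive multiplications to 7 at each level.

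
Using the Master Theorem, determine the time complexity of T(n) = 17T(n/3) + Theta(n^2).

Master Theorem for T(n) = 17T(n/3) + O(n^2):

a = 17, b = 3, c = 2
log_b(a) = log_3(17) = 2.5789

Case 1: c = 2 < log_3(17) = 2.5789
T(n) = O(n^(log_3 17))

For T(n) = 17T(n/3) + O(n^2): log_3(17) = 2.5789. This is Case 1 of the Master Theorem (c < log_b(a), work dominated by leaves), giving O(n^(log_3 17)).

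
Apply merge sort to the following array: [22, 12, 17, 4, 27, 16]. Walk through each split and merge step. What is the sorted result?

Merge sort trace:

Split: [22, 12, 17, 4, 27, 16] -> [22, 12, 17] and [4, 27, 16]
  Split: [22, 12, 17] -> [22] and [12, 17]
    Split: [12, 17] -> [12] and [17]
    Merge: [12] + [17] -> [12, 17]
  Merge: [22] + [12, 17] -> [12, 17, 22]
  Split: [4, 27, 16] -> [4] and [27, 16]
    Split: [27, 16] -> [27] and [16]
    Merge: [27] + [16] -> [16, 27]
  Merge: [4] + [16, 27] -> [4, 16, 27]
Merge: [12, 17, 22] + [4, 16, 27] -> [4, 12, 16, 17, 22, 27]

Final sorted array: [4, 12, 16, 17, 22, 27]

The merge sort proceeds by recursively splitting the array and merging sorted halves.
After all merges, the sorted array is [4, 12, 16, 17, 22, 27].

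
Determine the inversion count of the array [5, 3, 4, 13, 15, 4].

Finding inversions in [5, 3, 4, 13, 15, 4]:

(0, 1): arr[0]=5 > arr[1]=3
(0, 2): arr[0]=5 > arr[2]=4
(0, 5): arr[0]=5 > arr[5]=4
(3, 5): arr[3]=13 > arr[5]=4
(4, 5): arr[4]=15 > arr[5]=4

Total inversions: 5

The array has 5 inversion(s): (0,1), (0,2), (0,5), (3,5), (4,5). Each pair (i,j) satisfies i < j and arr[i] > arr[j].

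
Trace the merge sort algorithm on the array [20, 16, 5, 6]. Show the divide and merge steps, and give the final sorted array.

Merge sort trace:

Split: [20, 16, 5, 6] -> [20, 16] and [5, 6]
  Split: [20, 16] -> [20] and [16]
  Merge: [20] + [16] -> [16, 20]
  Split: [5, 6] -> [5] and [6]
  Merge: [5] + [6] -> [5, 6]
Merge: [16, 20] + [5, 6] -> [5, 6, 16, 20]

Final sorted array: [5, 6, 16, 20]

The merge sort proceeds by recursively splitting the array and merging sorted halves.
After all merges, the sorted array is [5, 6, 16, 20].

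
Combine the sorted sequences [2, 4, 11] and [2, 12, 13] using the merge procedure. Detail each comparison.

Merging process:

Compare 2 vs 2: take 2 from left. Merged: [2]
Compare 4 vs 2: take 2 from right. Merged: [2, 2]
Compare 4 vs 12: take 4 from left. Merged: [2, 2, 4]
Compare 11 vs 12: take 11 from left. Merged: [2, 2, 4, 11]
Append remaining from right: [12, 13]. Merged: [2, 2, 4, 11, 12, 13]

Final merged array: [2, 2, 4, 11, 12, 13]
Total comparisons: 4

The merged array is [2, 2, 4, 11, 12, 13], requiring 4 comparisons. The merge step runs in O(n) time where n is the total number of elements.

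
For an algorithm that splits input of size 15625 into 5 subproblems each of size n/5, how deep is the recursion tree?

For divide and conquer with division factor 5:

Problem sizes at each level:
Level 0: 15625
Level 1: 3125
Level 2: 625
Level 3: 125
Level 4: 25
Level 5: 5
Level 6: 1

The root is level 0 and the size-1 base case is level 6 (the tree spans levels 0 through 6, i.e. 7 levels counting the root), so the depth is the number of divisions: log_5(15625) = 6

The recursion tree depth is log_5(15625) = 6. At each level, the problem size is divided by 5, so it takes 6 divisions to reduce to a base case of size 1. The algorithm makes 5 recursive calls at each level.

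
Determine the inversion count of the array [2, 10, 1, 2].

Finding inversions in [2, 10, 1, 2]:

(0, 2): arr[0]=2 > arr[2]=1
(1, 2): arr[1]=10 > arr[2]=1
(1, 3): arr[1]=10 > arr[3]=2

Total inversions: 3

The array has 3 inversion(s): (0,2), (1,2), (1,3). Each pair (i,j) satisfies i < j and arr[i] > arr[j].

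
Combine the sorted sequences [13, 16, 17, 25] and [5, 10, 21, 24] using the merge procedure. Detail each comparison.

Merging process:

Compare 13 vs 5: take 5 from right. Merged: [5]
Compare 13 vs 10: take 10 from right. Merged: [5, 10]
Compare 13 vs 21: take 13 from left. Merged: [5, 10, 13]
Compare 16 vs 21: take 16 from left. Merged: [5, 10, 13, 16]
Compare 17 vs 21: take 17 from left. Merged: [5, 10, 13, 16, 17]
Compare 25 vs 21: take 21 from right. Merged: [5, 10, 13, 16, 17, 21]
Compare 25 vs 24: take 24 from right. Merged: [5, 10, 13, 16, 17, 21, 24]
Append remaining from left: [25]. Merged: [5, 10, 13, 16, 17, 21, 24, 25]

Final merged array: [5, 10, 13, 16, 17, 21, 24, 25]
Total comparisons: 7

The merged array is [5, 10, 13, 16, 17, 21, 24, 25], requiring 7 comparisons. The merge step runs in O(n) time where n is the total number of elements.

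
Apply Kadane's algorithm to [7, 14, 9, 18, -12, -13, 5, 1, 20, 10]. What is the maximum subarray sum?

Using Kadane's algorithm on [7, 14, 9, 18, -12, -13, 5, 1, 20, 10]:

Scanning through the array:
Position 1 (value 14): max_ending_here = 21, max_so_far = 21
Position 2 (value 9): max_ending_here = 30, max_so_far = 30
Position 3 (value 18): max_ending_here = 48, max_so_far = 48
Position 4 (value -12): max_ending_here = 36, max_so_far = 48
Position 5 (value -13): max_ending_here = 23, max_so_far = 48
Position 6 (value 5): max_ending_here = 28, max_so_far = 48
Position 7 (value 1): max_ending_here = 29, max_so_far = 48
Position 8 (value 20): max_ending_here = 49, max_so_far = 49
Position 9 (value 10): max_ending_here = 59, max_so_far = 59

Maximum subarray: [7, 14, 9, 18, -12, -13, 5, 1, 20, 10]
Maximum sum: 59

The maximum subarray is [7, 14, 9, 18, -12, -13, 5, 1, 20, 10] with sum 59. This subarray runs from index 0 to index 9.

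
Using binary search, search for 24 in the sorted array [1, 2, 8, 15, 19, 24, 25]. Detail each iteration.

Binary search for 24 in [1, 2, 8, 15, 19, 24, 25]:

lo=0, hi=6, mid=3, arr[mid]=15 -> 15 < 24, search right half
lo=4, hi=6, mid=5, arr[mid]=24 -> Found target at index 5!

Binary search finds 24 at index 5 after 2 comparisons. The search repeatedly halves the search space by comparing with the middle element.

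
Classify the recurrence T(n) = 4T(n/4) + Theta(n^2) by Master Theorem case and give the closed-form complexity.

Master Theorem for T(n) = 4T(n/4) + O(n^2):

a = 4, b = 4, c = 2
log_b(a) = log_4(4) = 1.0000

Case 3: c = 2 > log_4(4) = 1.0000
T(n) = O(n^2) = O(n^2)

For T(n) = 4T(n/4) + O(n^2): log_4(4) = 1.0000. This is Case 3 of the Master Theorem (c > log_b(a), work dominated by root), giving O(n^2).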